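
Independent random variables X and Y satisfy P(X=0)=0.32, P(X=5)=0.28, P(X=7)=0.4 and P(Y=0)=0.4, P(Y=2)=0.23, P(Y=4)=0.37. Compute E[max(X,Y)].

E[max(X,Y)] = Σ_x Σ_y max(x,y) · P(X=x)P(Y=y)
 = 0·0.128 + 2·0.0736 + 4·0.1184 + 5·0.112 + 5·0.0644 + 5·0.1036 + 7·0.16 + 7·0.092 + 7·0.148
 = 0 + 0.1472 + 0.4736 + 0.56 + 0.322 + 0.518 + 1.12 + 0.644 + 1.036
 = 4.8208

4.8208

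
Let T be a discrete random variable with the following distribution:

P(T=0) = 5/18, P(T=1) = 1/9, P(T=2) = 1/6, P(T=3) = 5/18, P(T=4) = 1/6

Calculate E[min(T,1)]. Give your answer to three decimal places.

0.722

E[min(T,1)] = Σ min(t,1)·P(T=t)
 = 0·5/18 + 1·1/9 + 1·1/6 + 1·5/18 + 1·1/6
 = 0 + 1/9 + 1/6 + 5/18 + 1/6
 = 13/18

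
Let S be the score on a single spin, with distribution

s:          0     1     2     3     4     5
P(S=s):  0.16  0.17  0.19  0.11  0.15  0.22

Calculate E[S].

E[S] = Σ s·P(S=s)
 = 0·0.16 + 1·0.17 + 2·0.19 + 3·0.11 + 4·0.15 + 5·0.22
 = 0 + 0.17 + 0.38 + 0.33 + 0.6 + 1.1
 = 2.58

2.58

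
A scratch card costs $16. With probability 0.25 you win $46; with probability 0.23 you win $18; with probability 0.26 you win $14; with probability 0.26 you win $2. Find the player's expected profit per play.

3.8

E[payout] = 46·0.25 + 18·0.23 + 14·0.26 + 2·0.26
 = 11.5 + 4.14 + 3.64 + 0.52
 = 19.8
Net = 19.8 - 16 = 3.8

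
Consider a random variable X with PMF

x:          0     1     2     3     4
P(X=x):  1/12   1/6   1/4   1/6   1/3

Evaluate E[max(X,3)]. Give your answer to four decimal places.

3.3333

E[max(X,3)] = Σ max(x,3)·P(X=x)
 = 3·1/12 + 3·1/6 + 3·1/4 + 3·1/6 + 4·1/3
 = 1/4 + 1/2 + 3/4 + 1/2 + 4/3
 = 10/3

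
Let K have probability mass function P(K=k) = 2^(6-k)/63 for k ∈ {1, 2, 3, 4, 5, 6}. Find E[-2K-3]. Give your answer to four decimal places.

-6.8095

E[-2K-3] = Σ (-2k-3)·P(K=k)
 = (-5)·32/63 + (-7)·16/63 + (-9)·8/63 + (-11)·4/63 + (-13)·2/63 + (-15)·1/63
 = (-160/63) + (-16/9) + (-8/7) + (-44/63) + (-26/63) + (-5/21)
 = -143/21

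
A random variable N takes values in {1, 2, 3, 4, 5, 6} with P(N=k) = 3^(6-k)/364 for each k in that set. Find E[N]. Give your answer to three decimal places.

E[N] = Σ n·P(N=n)
 = 1·243/364 + 2·81/364 + 3·27/364 + 4·9/364 + 5·3/364 + 6·1/364
 = 243/364 + 81/182 + 81/364 + 9/91 + 15/364 + 3/182
 = 543/364

1.492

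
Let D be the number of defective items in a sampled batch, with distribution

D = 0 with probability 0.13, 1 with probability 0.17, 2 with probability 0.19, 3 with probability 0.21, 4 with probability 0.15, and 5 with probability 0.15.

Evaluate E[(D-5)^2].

E[(D-5)^2] = Σ (d-5)^2·P(D=d)
 = 25·0.13 + 16·0.17 + 9·0.19 + 4·0.21 + 1·0.15 + 0·0.15
 = 3.25 + 2.72 + 1.71 + 0.84 + 0.15 + 0
 = 8.67

8.67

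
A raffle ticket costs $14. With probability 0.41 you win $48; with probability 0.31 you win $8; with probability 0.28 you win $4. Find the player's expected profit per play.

9.28

E[payout] = 48·0.41 + 8·0.31 + 4·0.28
 = 19.68 + 2.48 + 1.12
 = 23.28
Net = 23.28 - 14 = 9.28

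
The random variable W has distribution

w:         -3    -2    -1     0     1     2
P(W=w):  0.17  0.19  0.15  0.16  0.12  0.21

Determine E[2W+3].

2

E[2W+3] = Σ (2w+3)·P(W=w)
 = (-3)·0.17 + (-1)·0.19 + 1·0.15 + 3·0.16 + 5·0.12 + 7·0.21
 = (-0.51) + (-0.19) + 0.15 + 0.48 + 0.6 + 1.47
 = 2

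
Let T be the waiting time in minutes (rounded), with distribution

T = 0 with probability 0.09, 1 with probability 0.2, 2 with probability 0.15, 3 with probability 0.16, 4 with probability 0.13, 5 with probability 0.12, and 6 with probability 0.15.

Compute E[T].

3

E[T] = Σ t·P(T=t)
 = 0·0.09 + 1·0.2 + 2·0.15 + 3·0.16 + 4·0.13 + 5·0.12 + 6·0.15
 = 0 + 0.2 + 0.3 + 0.48 + 0.52 + 0.6 + 0.9
 = 3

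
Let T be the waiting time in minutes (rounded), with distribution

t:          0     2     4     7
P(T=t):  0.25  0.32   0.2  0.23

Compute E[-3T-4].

E[-3T-4] = Σ (-3t-4)·P(T=t)
 = (-4)·0.25 + (-10)·0.32 + (-16)·0.2 + (-25)·0.23
 = (-1) + (-3.2) + (-3.2) + (-5.75)
 = -13.15

-13.15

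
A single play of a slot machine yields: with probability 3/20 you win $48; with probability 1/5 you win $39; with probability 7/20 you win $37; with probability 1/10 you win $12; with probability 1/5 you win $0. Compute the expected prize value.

29.15

E[payout] = 48·3/20 + 39·1/5 + 37·7/20 + 12·1/10 + 0·1/5
 = 36/5 + 39/5 + 259/20 + 6/5 + 0
 = 583/20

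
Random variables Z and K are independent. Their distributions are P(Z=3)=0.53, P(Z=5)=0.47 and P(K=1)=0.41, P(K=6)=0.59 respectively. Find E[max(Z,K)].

5.1554

E[max(Z,K)] = Σ_z Σ_k max(z,k) · P(Z=z)P(K=k)
 = 3·0.2173 + 6·0.3127 + 5·0.1927 + 6·0.2773
 = 0.6519 + 1.8762 + 0.9635 + 1.6638
 = 5.1554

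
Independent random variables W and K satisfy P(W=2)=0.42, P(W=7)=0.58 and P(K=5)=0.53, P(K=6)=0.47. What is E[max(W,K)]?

E[max(W,K)] = Σ_w Σ_k max(w,k) · P(W=w)P(K=k)
 = 5·0.2226 + 6·0.1974 + 7·0.3074 + 7·0.2726
 = 1.113 + 1.1844 + 2.1518 + 1.9082
 = 6.3574

6.3574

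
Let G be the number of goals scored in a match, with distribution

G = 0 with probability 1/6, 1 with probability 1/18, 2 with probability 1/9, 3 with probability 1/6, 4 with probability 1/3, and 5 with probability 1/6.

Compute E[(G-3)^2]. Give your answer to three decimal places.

E[(G-3)^2] = Σ (g-3)^2·P(G=g)
 = 9·1/6 + 4·1/18 + 1·1/9 + 0·1/6 + 1·1/3 + 4·1/6
 = 3/2 + 2/9 + 1/9 + 0 + 1/3 + 2/3
 = 17/6

2.833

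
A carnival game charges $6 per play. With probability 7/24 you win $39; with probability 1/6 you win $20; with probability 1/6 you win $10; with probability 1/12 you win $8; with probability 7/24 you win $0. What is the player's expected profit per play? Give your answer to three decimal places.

E[payout] = 39·7/24 + 20·1/6 + 10·1/6 + 8·1/12 + 0·7/24
 = 91/8 + 10/3 + 5/3 + 2/3 + 0
 = 409/24
Net = 409/24 - 6 = 265/24

11.042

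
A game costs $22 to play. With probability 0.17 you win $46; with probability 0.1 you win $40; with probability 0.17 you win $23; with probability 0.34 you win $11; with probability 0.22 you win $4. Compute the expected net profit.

-1.65

E[payout] = 46·0.17 + 40·0.1 + 23·0.17 + 11·0.34 + 4·0.22
 = 7.82 + 4 + 3.91 + 3.74 + 0.88
 = 20.35
Net = 20.35 - 22 = -1.65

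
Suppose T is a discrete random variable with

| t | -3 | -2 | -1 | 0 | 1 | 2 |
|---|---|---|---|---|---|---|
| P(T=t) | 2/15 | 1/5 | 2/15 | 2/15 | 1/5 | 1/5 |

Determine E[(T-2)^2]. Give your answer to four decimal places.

8.4667

E[(T-2)^2] = Σ (t-2)^2·P(T=t)
 = 25·2/15 + 16·1/5 + 9·2/15 + 4·2/15 + 1·1/5 + 0·1/5
 = 10/3 + 16/5 + 6/5 + 8/15 + 1/5 + 0
 = 127/15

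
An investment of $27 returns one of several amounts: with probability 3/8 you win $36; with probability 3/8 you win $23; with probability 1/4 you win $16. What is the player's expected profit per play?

E[payout] = 36·3/8 + 23·3/8 + 16·1/4
 = 27/2 + 69/8 + 4
 = 209/8
Net = 209/8 - 27 = -7/8

-0.875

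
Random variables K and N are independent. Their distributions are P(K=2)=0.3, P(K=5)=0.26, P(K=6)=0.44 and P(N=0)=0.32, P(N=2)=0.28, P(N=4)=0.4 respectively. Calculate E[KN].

E[KN] = Σ_k Σ_n kn · P(K=k)P(N=n)
 = 0·0.096 + 4·0.084 + 8·0.12 + 0·0.0832 + 10·0.0728 + 20·0.104 + 0·0.1408 + 12·0.1232 + 24·0.176
 = 0 + 0.336 + 0.96 + 0 + 0.728 + 2.08 + 0 + 1.4784 + 4.224
 = 9.8064

9.8064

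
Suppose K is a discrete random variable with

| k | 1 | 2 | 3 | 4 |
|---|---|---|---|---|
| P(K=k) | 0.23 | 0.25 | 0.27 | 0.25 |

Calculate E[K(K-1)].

E[K(K-1)] = Σ k(k-1)·P(K=k)
 = 0·0.23 + 2·0.25 + 6·0.27 + 12·0.25
 = 0 + 0.5 + 1.62 + 3
 = 5.12

5.12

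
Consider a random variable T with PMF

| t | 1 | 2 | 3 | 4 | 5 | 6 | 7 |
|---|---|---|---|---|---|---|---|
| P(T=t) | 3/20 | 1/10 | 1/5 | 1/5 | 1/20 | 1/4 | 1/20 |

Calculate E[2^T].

29.5

E[2^T] = Σ 2^t·P(T=t)
 = 2·3/20 + 4·1/10 + 8·1/5 + 16·1/5 + 32·1/20 + 64·1/4 + 128·1/20
 = 3/10 + 2/5 + 8/5 + 16/5 + 8/5 + 16 + 32/5
 = 59/2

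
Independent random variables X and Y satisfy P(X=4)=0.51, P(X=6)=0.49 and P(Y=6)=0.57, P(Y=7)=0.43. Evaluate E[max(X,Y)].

E[max(X,Y)] = Σ_x Σ_y max(x,y) · P(X=x)P(Y=y)
 = 6·0.2907 + 7·0.2193 + 6·0.2793 + 7·0.2107
 = 1.7442 + 1.5351 + 1.6758 + 1.4749
 = 6.43

6.43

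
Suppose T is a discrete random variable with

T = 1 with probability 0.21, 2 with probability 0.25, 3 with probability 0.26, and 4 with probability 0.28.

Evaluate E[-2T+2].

-3.22

E[-2T+2] = Σ (-2t+2)·P(T=t)
 = 0·0.21 + (-2)·0.25 + (-4)·0.26 + (-6)·0.28
 = 0 + (-0.5) + (-1.04) + (-1.68)
 = -3.22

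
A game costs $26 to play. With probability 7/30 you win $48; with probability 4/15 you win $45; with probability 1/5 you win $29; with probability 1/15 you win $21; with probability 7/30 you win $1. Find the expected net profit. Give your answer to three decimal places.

4.633

E[payout] = 48·7/30 + 45·4/15 + 29·1/5 + 21·1/15 + 1·7/30
 = 56/5 + 12 + 29/5 + 7/5 + 7/30
 = 919/30
Net = 919/30 - 26 = 139/30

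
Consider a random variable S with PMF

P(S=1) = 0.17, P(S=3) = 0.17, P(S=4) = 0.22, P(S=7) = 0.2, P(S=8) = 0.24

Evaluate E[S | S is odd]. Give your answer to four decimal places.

P(S is odd) = 0.17 + 0.17 + 0.2 = 0.54.
E[S | S is odd] = [1·0.17 + 3·0.17 + 7·0.2] / 0.54
 = 2.08 / 0.54
 = 104/27

3.8519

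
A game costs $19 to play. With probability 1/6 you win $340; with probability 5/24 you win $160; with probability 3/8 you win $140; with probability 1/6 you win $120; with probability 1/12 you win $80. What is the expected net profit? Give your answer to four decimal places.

E[payout] = 340·1/6 + 160·5/24 + 140·3/8 + 120·1/6 + 80·1/12
 = 170/3 + 100/3 + 105/2 + 20 + 20/3
 = 1015/6
Net = 1015/6 - 19 = 901/6

150.1667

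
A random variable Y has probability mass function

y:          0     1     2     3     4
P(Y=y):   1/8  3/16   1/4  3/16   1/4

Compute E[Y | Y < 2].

P(Y < 2) = 1/8 + 3/16 = 5/16.
E[Y | Y < 2] = [0·1/8 + 1·3/16] / (5/16)
 = 3/16 / (5/16)
 = 3/5

0.6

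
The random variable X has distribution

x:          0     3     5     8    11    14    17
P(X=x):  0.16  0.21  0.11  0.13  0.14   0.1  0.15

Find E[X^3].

1283.67

E[X^3] = Σ x^3·P(X=x)
 = 0·0.16 + 27·0.21 + 125·0.11 + 512·0.13 + 1331·0.14 + 2744·0.1 + 4913·0.15
 = 0 + 5.67 + 13.75 + 66.56 + 186.34 + 274.4 + 736.95
 = 1283.67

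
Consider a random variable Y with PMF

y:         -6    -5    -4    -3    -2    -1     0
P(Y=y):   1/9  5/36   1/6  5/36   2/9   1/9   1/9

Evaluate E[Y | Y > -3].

P(Y > -3) = 2/9 + 1/9 + 1/9 = 4/9.
E[Y | Y > -3] = [(-2)·2/9 + (-1)·1/9 + 0·1/9] / (4/9)
 = -5/9 / (4/9)
 = -5/4

-1.25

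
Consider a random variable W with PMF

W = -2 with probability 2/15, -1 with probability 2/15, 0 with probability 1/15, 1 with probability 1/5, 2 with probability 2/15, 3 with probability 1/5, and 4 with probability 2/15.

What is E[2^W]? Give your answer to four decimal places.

E[2^W] = Σ 2^w·P(W=w)
 = 1/4·2/15 + 1/2·2/15 + 1·1/15 + 2·1/5 + 4·2/15 + 8·1/5 + 16·2/15
 = 1/30 + 1/15 + 1/15 + 2/5 + 8/15 + 8/5 + 32/15
 = 29/6

4.8333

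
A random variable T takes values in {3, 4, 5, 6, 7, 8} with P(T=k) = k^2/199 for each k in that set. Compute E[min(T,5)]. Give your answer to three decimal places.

E[min(T,5)] = Σ min(t,5)·P(T=t)
 = 3·9/199 + 4·16/199 + 5·25/199 + 5·36/199 + 5·49/199 + 5·64/199
 = 27/199 + 64/199 + 125/199 + 180/199 + 245/199 + 320/199
 = 961/199

4.829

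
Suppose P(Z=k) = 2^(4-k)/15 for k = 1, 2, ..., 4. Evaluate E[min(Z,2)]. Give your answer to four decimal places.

E[min(Z,2)] = Σ min(z,2)·P(Z=z)
 = 1·8/15 + 2·4/15 + 2·2/15 + 2·1/15
 = 8/15 + 8/15 + 4/15 + 2/15
 = 22/15

1.4667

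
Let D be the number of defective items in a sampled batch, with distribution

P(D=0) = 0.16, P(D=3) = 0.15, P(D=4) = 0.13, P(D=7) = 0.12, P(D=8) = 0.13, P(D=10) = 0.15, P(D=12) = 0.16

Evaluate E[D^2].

E[D^2] = Σ d^2·P(D=d)
 = 0·0.16 + 9·0.15 + 16·0.13 + 49·0.12 + 64·0.13 + 100·0.15 + 144·0.16
 = 0 + 1.35 + 2.08 + 5.88 + 8.32 + 15 + 23.04
 = 55.67

55.67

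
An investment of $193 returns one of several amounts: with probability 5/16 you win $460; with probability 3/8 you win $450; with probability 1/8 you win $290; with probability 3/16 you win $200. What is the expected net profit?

E[payout] = 460·5/16 + 450·3/8 + 290·1/8 + 200·3/16
 = 575/4 + 675/4 + 145/4 + 75/2
 = 1545/4
Net = 1545/4 - 193 = 773/4

193.25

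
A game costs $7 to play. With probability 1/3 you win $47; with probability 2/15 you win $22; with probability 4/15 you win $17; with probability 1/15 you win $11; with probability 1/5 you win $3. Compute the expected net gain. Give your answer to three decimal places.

E[payout] = 47·1/3 + 22·2/15 + 17·4/15 + 11·1/15 + 3·1/5
 = 47/3 + 44/15 + 68/15 + 11/15 + 3/5
 = 367/15
Net = 367/15 - 7 = 262/15

17.467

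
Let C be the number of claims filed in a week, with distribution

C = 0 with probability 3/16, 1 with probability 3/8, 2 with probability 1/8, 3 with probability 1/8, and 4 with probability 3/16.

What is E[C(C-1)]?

E[C(C-1)] = Σ c(c-1)·P(C=c)
 = 0·3/16 + 0·3/8 + 2·1/8 + 6·1/8 + 12·3/16
 = 0 + 0 + 1/4 + 3/4 + 9/4
 = 13/4

3.25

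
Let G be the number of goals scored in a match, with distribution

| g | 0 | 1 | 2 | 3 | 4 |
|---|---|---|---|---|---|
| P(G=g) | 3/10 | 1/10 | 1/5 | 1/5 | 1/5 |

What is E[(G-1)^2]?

E[(G-1)^2] = Σ (g-1)^2·P(G=g)
 = 1·3/10 + 0·1/10 + 1·1/5 + 4·1/5 + 9·1/5
 = 3/10 + 0 + 1/5 + 4/5 + 9/5
 = 31/10

3.1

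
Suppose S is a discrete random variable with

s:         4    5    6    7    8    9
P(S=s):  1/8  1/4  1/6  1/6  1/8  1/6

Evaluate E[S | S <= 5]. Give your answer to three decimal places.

P(S <= 5) = 1/8 + 1/4 = 3/8.
E[S | S <= 5] = [4·1/8 + 5·1/4] / (3/8)
 = 7/4 / (3/8)
 = 14/3

4.667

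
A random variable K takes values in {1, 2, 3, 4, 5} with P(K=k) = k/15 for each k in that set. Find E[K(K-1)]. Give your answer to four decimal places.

E[K(K-1)] = Σ k(k-1)·P(K=k)
 = 0·1/15 + 2·2/15 + 6·1/5 + 12·4/15 + 20·1/3
 = 0 + 4/15 + 6/5 + 16/5 + 20/3
 = 34/3

11.3333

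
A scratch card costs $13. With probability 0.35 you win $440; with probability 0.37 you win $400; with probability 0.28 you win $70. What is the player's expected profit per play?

E[payout] = 440·0.35 + 400·0.37 + 70·0.28
 = 154 + 148 + 19.6
 = 321.6
Net = 321.6 - 13 = 308.6

308.6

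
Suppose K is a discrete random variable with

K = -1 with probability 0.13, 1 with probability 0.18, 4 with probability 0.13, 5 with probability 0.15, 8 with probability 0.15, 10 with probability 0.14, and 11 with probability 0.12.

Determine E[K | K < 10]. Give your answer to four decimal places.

P(K < 10) = 0.13 + 0.18 + 0.13 + 0.15 + 0.15 = 0.74.
E[K | K < 10] = [(-1)·0.13 + 1·0.18 + 4·0.13 + 5·0.15 + 8·0.15] / 0.74
 = 2.52 / 0.74
 = 126/37

3.4054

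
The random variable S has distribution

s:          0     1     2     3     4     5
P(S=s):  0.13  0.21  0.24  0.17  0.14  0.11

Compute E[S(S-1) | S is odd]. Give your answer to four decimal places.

P(S is odd) = 0.21 + 0.17 + 0.11 = 0.49.
E[S(S-1) | S is odd] = [0·0.21 + 6·0.17 + 20·0.11] / 0.49
 = 3.22 / 0.49
 = 46/7

6.5714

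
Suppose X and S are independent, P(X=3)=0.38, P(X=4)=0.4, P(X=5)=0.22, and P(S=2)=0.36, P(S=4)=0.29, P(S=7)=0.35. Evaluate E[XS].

16.6272

E[XS] = Σ_x Σ_s xs · P(X=x)P(S=s)
 = 6·0.1368 + 12·0.1102 + 21·0.133 + 8·0.144 + 16·0.116 + 28·0.14 + 10·0.0792 + 20·0.0638 + 35·0.077
 = 0.8208 + 1.3224 + 2.793 + 1.152 + 1.856 + 3.92 + 0.792 + 1.276 + 2.695
 = 16.6272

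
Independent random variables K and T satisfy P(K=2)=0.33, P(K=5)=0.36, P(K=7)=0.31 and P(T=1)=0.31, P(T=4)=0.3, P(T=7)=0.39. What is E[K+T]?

8.87

E[K+T] = Σ_k Σ_t (k+t) · P(K=k)P(T=t)
 = 3·0.1023 + 6·0.099 + 9·0.1287 + 6·0.1116 + 9·0.108 + 12·0.1404 + 8·0.0961 + 11·0.093 + 14·0.1209
 = 0.3069 + 0.594 + 1.1583 + 0.6696 + 0.972 + 1.6848 + 0.7688 + 1.023 + 1.6926
 = 8.87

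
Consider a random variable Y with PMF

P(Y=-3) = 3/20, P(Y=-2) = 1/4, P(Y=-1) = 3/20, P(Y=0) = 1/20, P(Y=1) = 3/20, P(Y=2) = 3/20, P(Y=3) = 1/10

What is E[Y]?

E[Y] = Σ y·P(Y=y)
 = (-3)·3/20 + (-2)·1/4 + (-1)·3/20 + 0·1/20 + 1·3/20 + 2·3/20 + 3·1/10
 = (-9/20) + (-1/2) + (-3/20) + 0 + 3/20 + 3/10 + 3/10
 = -7/20

-0.35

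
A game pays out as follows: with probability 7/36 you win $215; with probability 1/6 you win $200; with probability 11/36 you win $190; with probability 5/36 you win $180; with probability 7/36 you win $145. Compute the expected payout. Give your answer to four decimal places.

E[payout] = 215·7/36 + 200·1/6 + 190·11/36 + 180·5/36 + 145·7/36
 = 1505/36 + 100/3 + 1045/18 + 25 + 1015/36
 = 3355/18

186.3889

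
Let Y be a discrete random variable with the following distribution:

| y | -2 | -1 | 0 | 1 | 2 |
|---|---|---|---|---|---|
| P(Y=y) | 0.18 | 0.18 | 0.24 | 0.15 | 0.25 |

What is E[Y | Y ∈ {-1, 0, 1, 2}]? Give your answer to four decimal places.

0.5732

P(Y ∈ {-1, 0, 1, 2}) = 0.18 + 0.24 + 0.15 + 0.25 = 0.82.
E[Y | Y ∈ {-1, 0, 1, 2}] = [(-1)·0.18 + 0·0.24 + 1·0.15 + 2·0.25] / 0.82
 = 0.47 / 0.82
 = 47/82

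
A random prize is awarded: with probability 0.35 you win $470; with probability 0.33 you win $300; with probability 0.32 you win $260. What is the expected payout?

E[payout] = 470·0.35 + 300·0.33 + 260·0.32
 = 164.5 + 99 + 83.2
 = 346.7

346.7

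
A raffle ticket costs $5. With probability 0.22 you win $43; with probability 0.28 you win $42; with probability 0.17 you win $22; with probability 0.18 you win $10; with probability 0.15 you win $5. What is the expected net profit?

E[payout] = 43·0.22 + 42·0.28 + 22·0.17 + 10·0.18 + 5·0.15
 = 9.46 + 11.76 + 3.74 + 1.8 + 0.75
 = 27.51
Net = 27.51 - 5 = 22.51

22.51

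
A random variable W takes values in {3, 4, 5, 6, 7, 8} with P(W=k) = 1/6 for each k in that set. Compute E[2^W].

E[2^W] = Σ 2^w·P(W=w)
 = 8·1/6 + 16·1/6 + 32·1/6 + 64·1/6 + 128·1/6 + 256·1/6
 = 4/3 + 8/3 + 16/3 + 32/3 + 64/3 + 128/3
 = 84

84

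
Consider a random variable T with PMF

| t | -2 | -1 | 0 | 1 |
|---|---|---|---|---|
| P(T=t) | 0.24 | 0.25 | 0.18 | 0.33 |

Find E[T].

E[T] = Σ t·P(T=t)
 = (-2)·0.24 + (-1)·0.25 + 0·0.18 + 1·0.33
 = (-0.48) + (-0.25) + 0 + 0.33
 = -0.4

-0.4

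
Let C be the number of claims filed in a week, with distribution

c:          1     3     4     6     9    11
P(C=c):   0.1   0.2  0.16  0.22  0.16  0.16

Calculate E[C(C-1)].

38.84

E[C(C-1)] = Σ c(c-1)·P(C=c)
 = 0·0.1 + 6·0.2 + 12·0.16 + 30·0.22 + 72·0.16 + 110·0.16
 = 0 + 1.2 + 1.92 + 6.6 + 11.52 + 17.6
 = 38.84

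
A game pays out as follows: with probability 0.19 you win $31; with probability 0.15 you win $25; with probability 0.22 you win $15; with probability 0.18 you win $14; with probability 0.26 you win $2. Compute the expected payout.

15.98

E[payout] = 31·0.19 + 25·0.15 + 15·0.22 + 14·0.18 + 2·0.26
 = 5.89 + 3.75 + 3.3 + 2.52 + 0.52
 = 15.98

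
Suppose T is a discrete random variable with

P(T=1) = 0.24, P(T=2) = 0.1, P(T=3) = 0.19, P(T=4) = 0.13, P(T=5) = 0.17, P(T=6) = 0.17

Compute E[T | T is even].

4.35

P(T is even) = 0.1 + 0.13 + 0.17 = 0.4.
E[T | T is even] = [2·0.1 + 4·0.13 + 6·0.17] / 0.4
 = 1.74 / 0.4
 = 87/20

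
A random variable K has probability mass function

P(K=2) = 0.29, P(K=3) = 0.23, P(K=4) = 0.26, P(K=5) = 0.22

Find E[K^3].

52.67

E[K^3] = Σ k^3·P(K=k)
 = 8·0.29 + 27·0.23 + 64·0.26 + 125·0.22
 = 2.32 + 6.21 + 16.64 + 27.5
 = 52.67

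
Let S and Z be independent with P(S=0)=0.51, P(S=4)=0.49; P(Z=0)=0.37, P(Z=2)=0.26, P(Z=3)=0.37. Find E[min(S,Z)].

E[min(S,Z)] = Σ_s Σ_z min(s,z) · P(S=s)P(Z=z)
 = 0·0.1887 + 0·0.1326 + 0·0.1887 + 0·0.1813 + 2·0.1274 + 3·0.1813
 = 0 + 0 + 0 + 0 + 0.2548 + 0.5439
 = 0.7987

0.7987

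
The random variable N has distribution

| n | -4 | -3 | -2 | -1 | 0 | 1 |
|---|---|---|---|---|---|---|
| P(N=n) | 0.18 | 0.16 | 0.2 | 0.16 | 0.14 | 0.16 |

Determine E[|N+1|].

E[|N+1|] = Σ |n+1|·P(N=n)
 = 3·0.18 + 2·0.16 + 1·0.2 + 0·0.16 + 1·0.14 + 2·0.16
 = 0.54 + 0.32 + 0.2 + 0 + 0.14 + 0.32
 = 1.52

1.52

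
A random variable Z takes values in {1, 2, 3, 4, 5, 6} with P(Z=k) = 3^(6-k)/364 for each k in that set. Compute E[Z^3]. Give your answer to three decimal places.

E[Z^3] = Σ z^3·P(Z=z)
 = 1·243/364 + 8·81/364 + 27·27/364 + 64·9/364 + 125·3/364 + 216·1/364
 = 243/364 + 162/91 + 729/364 + 144/91 + 375/364 + 54/91
 = 2787/364

7.657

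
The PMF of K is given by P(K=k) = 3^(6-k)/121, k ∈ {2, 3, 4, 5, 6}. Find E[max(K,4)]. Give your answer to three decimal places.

4.041

E[max(K,4)] = Σ max(k,4)·P(K=k)
 = 4·81/121 + 4·27/121 + 4·9/121 + 5·3/121 + 6·1/121
 = 324/121 + 108/121 + 36/121 + 15/121 + 6/121
 = 489/121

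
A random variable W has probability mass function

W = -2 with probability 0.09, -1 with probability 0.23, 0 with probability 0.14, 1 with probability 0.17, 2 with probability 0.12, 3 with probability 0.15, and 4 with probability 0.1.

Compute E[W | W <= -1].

-1.28125

P(W <= -1) = 0.09 + 0.23 = 0.32.
E[W | W <= -1] = [(-2)·0.09 + (-1)·0.23] / 0.32
 = -0.41 / 0.32
 = -41/32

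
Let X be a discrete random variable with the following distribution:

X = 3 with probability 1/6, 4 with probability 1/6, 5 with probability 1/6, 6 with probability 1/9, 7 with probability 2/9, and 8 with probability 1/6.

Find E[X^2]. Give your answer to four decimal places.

E[X^2] = Σ x^2·P(X=x)
 = 9·1/6 + 16·1/6 + 25·1/6 + 36·1/9 + 49·2/9 + 64·1/6
 = 3/2 + 8/3 + 25/6 + 4 + 98/9 + 32/3
 = 305/9

33.8889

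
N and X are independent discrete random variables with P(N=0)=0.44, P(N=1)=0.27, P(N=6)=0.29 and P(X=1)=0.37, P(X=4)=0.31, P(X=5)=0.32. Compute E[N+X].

5.22

E[N+X] = Σ_n Σ_x (n+x) · P(N=n)P(X=x)
 = 1·0.1628 + 4·0.1364 + 5·0.1408 + 2·0.0999 + 5·0.0837 + 6·0.0864 + 7·0.1073 + 10·0.0899 + 11·0.0928
 = 0.1628 + 0.5456 + 0.704 + 0.1998 + 0.4185 + 0.5184 + 0.7511 + 0.899 + 1.0208
 = 5.22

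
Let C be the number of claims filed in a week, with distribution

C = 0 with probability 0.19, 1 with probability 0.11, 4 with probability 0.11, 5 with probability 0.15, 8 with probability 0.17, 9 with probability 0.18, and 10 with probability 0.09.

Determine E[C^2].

E[C^2] = Σ c^2·P(C=c)
 = 0·0.19 + 1·0.11 + 16·0.11 + 25·0.15 + 64·0.17 + 81·0.18 + 100·0.09
 = 0 + 0.11 + 1.76 + 3.75 + 10.88 + 14.58 + 9
 = 40.08

40.08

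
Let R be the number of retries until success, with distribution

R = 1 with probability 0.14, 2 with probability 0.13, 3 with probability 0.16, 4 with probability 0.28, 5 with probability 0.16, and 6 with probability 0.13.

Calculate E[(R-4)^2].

2.62

E[(R-4)^2] = Σ (r-4)^2·P(R=r)
 = 9·0.14 + 4·0.13 + 1·0.16 + 0·0.28 + 1·0.16 + 4·0.13
 = 1.26 + 0.52 + 0.16 + 0 + 0.16 + 0.52
 = 2.62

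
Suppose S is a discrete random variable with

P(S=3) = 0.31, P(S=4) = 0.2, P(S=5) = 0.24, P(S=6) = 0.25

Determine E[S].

4.43

E[S] = Σ s·P(S=s)
 = 3·0.31 + 4·0.2 + 5·0.24 + 6·0.25
 = 0.93 + 0.8 + 1.2 + 1.5
 = 4.43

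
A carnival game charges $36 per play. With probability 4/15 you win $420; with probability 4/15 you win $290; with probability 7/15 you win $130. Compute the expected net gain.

214

E[payout] = 420·4/15 + 290·4/15 + 130·7/15
 = 112 + 232/3 + 182/3
 = 250
Net = 250 - 36 = 214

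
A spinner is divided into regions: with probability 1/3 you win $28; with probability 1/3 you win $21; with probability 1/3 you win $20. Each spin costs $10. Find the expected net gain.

13

E[payout] = 28·1/3 + 21·1/3 + 20·1/3
 = 28/3 + 7 + 20/3
 = 23
Net = 23 - 10 = 13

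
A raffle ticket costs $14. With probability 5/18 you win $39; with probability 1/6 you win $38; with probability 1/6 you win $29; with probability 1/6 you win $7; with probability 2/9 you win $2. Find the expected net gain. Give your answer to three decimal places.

9.611

E[payout] = 39·5/18 + 38·1/6 + 29·1/6 + 7·1/6 + 2·2/9
 = 65/6 + 19/3 + 29/6 + 7/6 + 4/9
 = 425/18
Net = 425/18 - 14 = 173/18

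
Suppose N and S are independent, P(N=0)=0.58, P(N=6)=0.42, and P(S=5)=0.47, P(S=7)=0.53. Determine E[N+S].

8.58

E[N+S] = Σ_n Σ_s (n+s) · P(N=n)P(S=s)
 = 5·0.2726 + 7·0.3074 + 11·0.1974 + 13·0.2226
 = 1.363 + 2.1518 + 2.1714 + 2.8938
 = 8.58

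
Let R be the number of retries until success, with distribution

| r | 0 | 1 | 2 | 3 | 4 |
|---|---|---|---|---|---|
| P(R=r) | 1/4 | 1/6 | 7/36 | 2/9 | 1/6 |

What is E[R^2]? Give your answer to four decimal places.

E[R^2] = Σ r^2·P(R=r)
 = 0·1/4 + 1·1/6 + 4·7/36 + 9·2/9 + 16·1/6
 = 0 + 1/6 + 7/9 + 2 + 8/3
 = 101/18

5.6111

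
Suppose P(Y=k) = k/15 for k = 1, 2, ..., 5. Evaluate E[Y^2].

15

E[Y^2] = Σ y^2·P(Y=y)
 = 1·1/15 + 4·2/15 + 9·1/5 + 16·4/15 + 25·1/3
 = 1/15 + 8/15 + 9/5 + 64/15 + 25/3
 = 15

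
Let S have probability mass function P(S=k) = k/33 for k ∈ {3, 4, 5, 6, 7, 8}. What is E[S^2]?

39

E[S^2] = Σ s^2·P(S=s)
 = 9·1/11 + 16·4/33 + 25·5/33 + 36·2/11 + 49·7/33 + 64·8/33
 = 9/11 + 64/33 + 125/33 + 72/11 + 343/33 + 512/33
 = 39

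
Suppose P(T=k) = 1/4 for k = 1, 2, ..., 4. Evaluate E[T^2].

7.5

E[T^2] = Σ t^2·P(T=t)
 = 1·1/4 + 4·1/4 + 9·1/4 + 16·1/4
 = 1/4 + 1 + 9/4 + 4
 = 15/2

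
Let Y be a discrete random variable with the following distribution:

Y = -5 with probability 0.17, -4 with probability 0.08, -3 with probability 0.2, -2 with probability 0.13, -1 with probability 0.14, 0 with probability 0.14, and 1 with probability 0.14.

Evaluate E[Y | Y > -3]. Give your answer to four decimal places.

P(Y > -3) = 0.13 + 0.14 + 0.14 + 0.14 = 0.55.
E[Y | Y > -3] = [(-2)·0.13 + (-1)·0.14 + 0·0.14 + 1·0.14] / 0.55
 = -0.26 / 0.55
 = -26/55

-0.4727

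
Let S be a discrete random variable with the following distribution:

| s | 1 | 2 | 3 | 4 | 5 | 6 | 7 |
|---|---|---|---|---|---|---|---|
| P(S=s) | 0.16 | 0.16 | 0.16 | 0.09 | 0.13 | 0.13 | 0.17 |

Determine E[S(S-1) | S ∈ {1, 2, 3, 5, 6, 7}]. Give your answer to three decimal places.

P(S ∈ {1, 2, 3, 5, 6, 7}) = 0.16 + 0.16 + 0.16 + 0.13 + 0.13 + 0.17 = 0.91.
E[S(S-1) | S ∈ {1, 2, 3, 5, 6, 7}] = [0·0.16 + 2·0.16 + 6·0.16 + 20·0.13 + 30·0.13 + 42·0.17] / 0.91
 = 14.92 / 0.91
 = 1492/91

16.396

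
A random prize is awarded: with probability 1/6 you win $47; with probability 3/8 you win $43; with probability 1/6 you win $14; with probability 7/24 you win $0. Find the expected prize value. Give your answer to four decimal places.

E[payout] = 47·1/6 + 43·3/8 + 14·1/6 + 0·7/24
 = 47/6 + 129/8 + 7/3 + 0
 = 631/24

26.2917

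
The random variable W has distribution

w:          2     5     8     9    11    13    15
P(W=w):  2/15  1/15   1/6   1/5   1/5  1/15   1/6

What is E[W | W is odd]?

11

P(W is odd) = 1/15 + 1/5 + 1/5 + 1/15 + 1/6 = 7/10.
E[W | W is odd] = [5·1/15 + 9·1/5 + 11·1/5 + 13·1/15 + 15·1/6] / (7/10)
 = 77/10 / (7/10)
 = 11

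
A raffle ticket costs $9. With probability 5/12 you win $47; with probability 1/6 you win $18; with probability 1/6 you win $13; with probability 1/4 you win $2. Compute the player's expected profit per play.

E[payout] = 47·5/12 + 18·1/6 + 13·1/6 + 2·1/4
 = 235/12 + 3 + 13/6 + 1/2
 = 101/4
Net = 101/4 - 9 = 65/4

16.25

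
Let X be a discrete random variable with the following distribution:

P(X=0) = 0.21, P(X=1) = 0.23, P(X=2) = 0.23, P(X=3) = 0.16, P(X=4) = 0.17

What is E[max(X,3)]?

3.17

E[max(X,3)] = Σ max(x,3)·P(X=x)
 = 3·0.21 + 3·0.23 + 3·0.23 + 3·0.16 + 4·0.17
 = 0.63 + 0.69 + 0.69 + 0.48 + 0.68
 = 3.17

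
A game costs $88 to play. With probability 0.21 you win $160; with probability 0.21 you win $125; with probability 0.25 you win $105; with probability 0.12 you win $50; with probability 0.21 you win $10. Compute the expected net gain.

E[payout] = 160·0.21 + 125·0.21 + 105·0.25 + 50·0.12 + 10·0.21
 = 33.6 + 26.25 + 26.25 + 6 + 2.1
 = 94.2
Net = 94.2 - 88 = 6.2

6.2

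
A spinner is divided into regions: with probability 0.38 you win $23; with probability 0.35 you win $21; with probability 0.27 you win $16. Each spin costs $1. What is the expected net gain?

19.41

E[payout] = 23·0.38 + 21·0.35 + 16·0.27
 = 8.74 + 7.35 + 4.32
 = 20.41
Net = 20.41 - 1 = 19.41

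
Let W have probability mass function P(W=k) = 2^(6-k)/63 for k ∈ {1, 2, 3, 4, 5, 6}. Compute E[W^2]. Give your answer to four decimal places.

E[W^2] = Σ w^2·P(W=w)
 = 1·32/63 + 4·16/63 + 9·8/63 + 16·4/63 + 25·2/63 + 36·1/63
 = 32/63 + 64/63 + 8/7 + 64/63 + 50/63 + 4/7
 = 106/21

5.0476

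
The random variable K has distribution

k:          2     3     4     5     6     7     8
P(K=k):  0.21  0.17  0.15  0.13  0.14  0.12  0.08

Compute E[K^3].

144.48

E[K^3] = Σ k^3·P(K=k)
 = 8·0.21 + 27·0.17 + 64·0.15 + 125·0.13 + 216·0.14 + 343·0.12 + 512·0.08
 = 1.68 + 4.59 + 9.6 + 16.25 + 30.24 + 41.16 + 40.96
 = 144.48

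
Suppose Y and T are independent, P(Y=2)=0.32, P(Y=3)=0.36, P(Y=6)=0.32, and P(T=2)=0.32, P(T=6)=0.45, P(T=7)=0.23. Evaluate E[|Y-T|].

2.3596

E[|Y-T|] = Σ_y Σ_t |y-t| · P(Y=y)P(T=t)
 = 0·0.1024 + 4·0.144 + 5·0.0736 + 1·0.1152 + 3·0.162 + 4·0.0828 + 4·0.1024 + 0·0.144 + 1·0.0736
 = 0 + 0.576 + 0.368 + 0.1152 + 0.486 + 0.3312 + 0.4096 + 0 + 0.0736
 = 2.3596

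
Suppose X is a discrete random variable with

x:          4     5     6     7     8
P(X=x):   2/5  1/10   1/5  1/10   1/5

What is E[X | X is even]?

5.5

P(X is even) = 2/5 + 1/5 + 1/5 = 4/5.
E[X | X is even] = [4·2/5 + 6·1/5 + 8·1/5] / (4/5)
 = 22/5 / (4/5)
 = 11/2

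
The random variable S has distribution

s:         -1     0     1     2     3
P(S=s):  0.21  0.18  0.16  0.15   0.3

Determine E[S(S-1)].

E[S(S-1)] = Σ s(s-1)·P(S=s)
 = 2·0.21 + 0·0.18 + 0·0.16 + 2·0.15 + 6·0.3
 = 0.42 + 0 + 0 + 0.3 + 1.8
 = 2.52

2.52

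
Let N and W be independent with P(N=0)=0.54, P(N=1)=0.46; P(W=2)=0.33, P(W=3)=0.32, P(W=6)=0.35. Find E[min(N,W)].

0.46

E[min(N,W)] = Σ_n Σ_w min(n,w) · P(N=n)P(W=w)
 = 0·0.1782 + 0·0.1728 + 0·0.189 + 1·0.1518 + 1·0.1472 + 1·0.161
 = 0 + 0 + 0 + 0.1518 + 0.1472 + 0.161
 = 0.46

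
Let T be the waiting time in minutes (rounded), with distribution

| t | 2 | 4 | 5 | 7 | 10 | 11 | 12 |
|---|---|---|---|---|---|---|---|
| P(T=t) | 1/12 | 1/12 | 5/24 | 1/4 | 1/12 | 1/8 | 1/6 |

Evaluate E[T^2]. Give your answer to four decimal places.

E[T^2] = Σ t^2·P(T=t)
 = 4·1/12 + 16·1/12 + 25·5/24 + 49·1/4 + 100·1/12 + 121·1/8 + 144·1/6
 = 1/3 + 4/3 + 125/24 + 49/4 + 25/3 + 121/8 + 24
 = 799/12

66.5833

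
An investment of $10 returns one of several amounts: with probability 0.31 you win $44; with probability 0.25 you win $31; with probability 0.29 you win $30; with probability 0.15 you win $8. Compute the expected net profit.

E[payout] = 44·0.31 + 31·0.25 + 30·0.29 + 8·0.15
 = 13.64 + 7.75 + 8.7 + 1.2
 = 31.29
Net = 31.29 - 10 = 21.29

21.29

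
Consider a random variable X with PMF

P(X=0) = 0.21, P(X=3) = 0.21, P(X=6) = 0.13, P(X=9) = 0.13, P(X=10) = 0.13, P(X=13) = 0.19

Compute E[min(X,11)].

E[min(X,11)] = Σ min(x,11)·P(X=x)
 = 0·0.21 + 3·0.21 + 6·0.13 + 9·0.13 + 10·0.13 + 11·0.19
 = 0 + 0.63 + 0.78 + 1.17 + 1.3 + 2.09
 = 5.97

5.97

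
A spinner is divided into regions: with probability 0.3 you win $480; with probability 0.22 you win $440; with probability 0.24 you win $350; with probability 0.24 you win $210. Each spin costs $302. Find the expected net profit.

73.2

E[payout] = 480·0.3 + 440·0.22 + 350·0.24 + 210·0.24
 = 144 + 96.8 + 84 + 50.4
 = 375.2
Net = 375.2 - 302 = 73.2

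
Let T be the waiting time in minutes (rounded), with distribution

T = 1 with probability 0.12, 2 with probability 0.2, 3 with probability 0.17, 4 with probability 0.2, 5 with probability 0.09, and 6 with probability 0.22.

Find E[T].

E[T] = Σ t·P(T=t)
 = 1·0.12 + 2·0.2 + 3·0.17 + 4·0.2 + 5·0.09 + 6·0.22
 = 0.12 + 0.4 + 0.51 + 0.8 + 0.45 + 1.32
 = 3.6

3.6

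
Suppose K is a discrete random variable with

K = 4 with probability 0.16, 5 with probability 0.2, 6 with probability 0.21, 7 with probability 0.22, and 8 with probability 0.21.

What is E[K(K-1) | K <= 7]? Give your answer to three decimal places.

27.165

P(K <= 7) = 0.16 + 0.2 + 0.21 + 0.22 = 0.79.
E[K(K-1) | K <= 7] = [12·0.16 + 20·0.2 + 30·0.21 + 42·0.22] / 0.79
 = 21.46 / 0.79
 = 2146/79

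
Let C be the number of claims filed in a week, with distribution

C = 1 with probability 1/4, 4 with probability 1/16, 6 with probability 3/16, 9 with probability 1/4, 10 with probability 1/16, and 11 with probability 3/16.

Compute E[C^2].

57.1875

E[C^2] = Σ c^2·P(C=c)
 = 1·1/4 + 16·1/16 + 36·3/16 + 81·1/4 + 100·1/16 + 121·3/16
 = 1/4 + 1 + 27/4 + 81/4 + 25/4 + 363/16
 = 915/16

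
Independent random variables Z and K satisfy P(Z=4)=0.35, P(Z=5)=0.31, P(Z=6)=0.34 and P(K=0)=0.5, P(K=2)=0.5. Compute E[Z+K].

E[Z+K] = Σ_z Σ_k (z+k) · P(Z=z)P(K=k)
 = 4·0.175 + 6·0.175 + 5·0.155 + 7·0.155 + 6·0.17 + 8·0.17
 = 0.7 + 1.05 + 0.775 + 1.085 + 1.02 + 1.36
 = 5.99

5.99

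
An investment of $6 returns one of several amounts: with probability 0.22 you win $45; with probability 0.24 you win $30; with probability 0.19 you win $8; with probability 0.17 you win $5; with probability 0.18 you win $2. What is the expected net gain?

E[payout] = 45·0.22 + 30·0.24 + 8·0.19 + 5·0.17 + 2·0.18
 = 9.9 + 7.2 + 1.52 + 0.85 + 0.36
 = 19.83
Net = 19.83 - 6 = 13.83

13.83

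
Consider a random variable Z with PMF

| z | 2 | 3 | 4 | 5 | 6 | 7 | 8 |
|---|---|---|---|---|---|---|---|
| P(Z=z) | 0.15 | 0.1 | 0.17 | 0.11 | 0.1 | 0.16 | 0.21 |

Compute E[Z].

E[Z] = Σ z·P(Z=z)
 = 2·0.15 + 3·0.1 + 4·0.17 + 5·0.11 + 6·0.1 + 7·0.16 + 8·0.21
 = 0.3 + 0.3 + 0.68 + 0.55 + 0.6 + 1.12 + 1.68
 = 5.23

5.23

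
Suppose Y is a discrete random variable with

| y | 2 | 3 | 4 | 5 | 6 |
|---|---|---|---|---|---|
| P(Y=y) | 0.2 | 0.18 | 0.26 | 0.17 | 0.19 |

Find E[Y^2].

17.67

E[Y^2] = Σ y^2·P(Y=y)
 = 4·0.2 + 9·0.18 + 16·0.26 + 25·0.17 + 36·0.19
 = 0.8 + 1.62 + 4.16 + 4.25 + 6.84
 = 17.67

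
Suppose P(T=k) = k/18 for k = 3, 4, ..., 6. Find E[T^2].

E[T^2] = Σ t^2·P(T=t)
 = 9·1/6 + 16·2/9 + 25·5/18 + 36·1/3
 = 3/2 + 32/9 + 125/18 + 12
 = 24

24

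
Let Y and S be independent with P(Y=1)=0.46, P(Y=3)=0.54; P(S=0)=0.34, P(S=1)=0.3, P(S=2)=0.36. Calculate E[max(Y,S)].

E[max(Y,S)] = Σ_y Σ_s max(y,s) · P(Y=y)P(S=s)
 = 1·0.1564 + 1·0.138 + 2·0.1656 + 3·0.1836 + 3·0.162 + 3·0.1944
 = 0.1564 + 0.138 + 0.3312 + 0.5508 + 0.486 + 0.5832
 = 2.2456

2.2456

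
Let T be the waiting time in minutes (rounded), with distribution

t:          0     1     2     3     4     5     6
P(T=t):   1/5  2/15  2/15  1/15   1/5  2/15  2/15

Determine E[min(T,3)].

E[min(T,3)] = Σ min(t,3)·P(T=t)
 = 0·1/5 + 1·2/15 + 2·2/15 + 3·1/15 + 3·1/5 + 3·2/15 + 3·2/15
 = 0 + 2/15 + 4/15 + 1/5 + 3/5 + 2/5 + 2/5
 = 2

2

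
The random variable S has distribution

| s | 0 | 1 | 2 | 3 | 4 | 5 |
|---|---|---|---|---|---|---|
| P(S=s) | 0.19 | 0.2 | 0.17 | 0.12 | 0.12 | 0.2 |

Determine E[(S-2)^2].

3.36

E[(S-2)^2] = Σ (s-2)^2·P(S=s)
 = 4·0.19 + 1·0.2 + 0·0.17 + 1·0.12 + 4·0.12 + 9·0.2
 = 0.76 + 0.2 + 0 + 0.12 + 0.48 + 1.8
 = 3.36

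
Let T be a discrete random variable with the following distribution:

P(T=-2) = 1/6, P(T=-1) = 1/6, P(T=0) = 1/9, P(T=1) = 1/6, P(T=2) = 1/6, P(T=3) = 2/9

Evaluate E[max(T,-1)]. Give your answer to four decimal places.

E[max(T,-1)] = Σ max(t,-1)·P(T=t)
 = (-1)·1/6 + (-1)·1/6 + 0·1/9 + 1·1/6 + 2·1/6 + 3·2/9
 = (-1/6) + (-1/6) + 0 + 1/6 + 1/3 + 2/3
 = 5/6

0.8333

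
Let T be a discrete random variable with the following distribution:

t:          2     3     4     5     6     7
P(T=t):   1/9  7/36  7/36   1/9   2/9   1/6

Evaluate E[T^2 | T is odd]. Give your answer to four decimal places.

P(T is odd) = 7/36 + 1/9 + 1/6 = 17/36.
E[T^2 | T is odd] = [9·7/36 + 25·1/9 + 49·1/6] / (17/36)
 = 457/36 / (17/36)
 = 457/17

26.8824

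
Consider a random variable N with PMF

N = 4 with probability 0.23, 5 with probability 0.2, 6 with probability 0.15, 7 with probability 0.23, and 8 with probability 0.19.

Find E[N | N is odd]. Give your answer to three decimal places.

6.070

P(N is odd) = 0.2 + 0.23 = 0.43.
E[N | N is odd] = [5·0.2 + 7·0.23] / 0.43
 = 2.61 / 0.43
 = 261/43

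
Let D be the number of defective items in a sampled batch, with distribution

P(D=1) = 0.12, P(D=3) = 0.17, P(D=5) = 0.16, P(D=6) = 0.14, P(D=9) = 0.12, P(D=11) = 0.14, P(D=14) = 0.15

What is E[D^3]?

E[D^3] = Σ d^3·P(D=d)
 = 1·0.12 + 27·0.17 + 125·0.16 + 216·0.14 + 729·0.12 + 1331·0.14 + 2744·0.15
 = 0.12 + 4.59 + 20 + 30.24 + 87.48 + 186.34 + 411.6
 = 740.37

740.37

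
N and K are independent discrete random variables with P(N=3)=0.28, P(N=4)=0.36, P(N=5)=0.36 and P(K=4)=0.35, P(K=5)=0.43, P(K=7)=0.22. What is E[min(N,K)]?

E[min(N,K)] = Σ_n Σ_k min(n,k) · P(N=n)P(K=k)
 = 3·0.098 + 3·0.1204 + 3·0.0616 + 4·0.126 + 4·0.1548 + 4·0.0792 + 4·0.126 + 5·0.1548 + 5·0.0792
 = 0.294 + 0.3612 + 0.1848 + 0.504 + 0.6192 + 0.3168 + 0.504 + 0.774 + 0.396
 = 3.954

3.954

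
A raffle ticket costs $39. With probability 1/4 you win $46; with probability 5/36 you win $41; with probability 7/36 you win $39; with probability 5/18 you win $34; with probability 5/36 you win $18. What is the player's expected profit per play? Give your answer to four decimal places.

E[payout] = 46·1/4 + 41·5/36 + 39·7/36 + 34·5/18 + 18·5/36
 = 23/2 + 205/36 + 91/12 + 85/9 + 5/2
 = 661/18
Net = 661/18 - 39 = -41/18

-2.2778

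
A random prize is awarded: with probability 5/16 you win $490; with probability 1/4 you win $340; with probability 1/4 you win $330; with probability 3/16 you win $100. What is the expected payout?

E[payout] = 490·5/16 + 340·1/4 + 330·1/4 + 100·3/16
 = 1225/8 + 85 + 165/2 + 75/4
 = 2715/8

339.375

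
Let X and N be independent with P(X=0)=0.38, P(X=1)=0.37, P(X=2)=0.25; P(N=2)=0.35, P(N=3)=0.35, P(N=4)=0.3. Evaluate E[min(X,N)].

E[min(X,N)] = Σ_x Σ_n min(x,n) · P(X=x)P(N=n)
 = 0·0.133 + 0·0.133 + 0·0.114 + 1·0.1295 + 1·0.1295 + 1·0.111 + 2·0.0875 + 2·0.0875 + 2·0.075
 = 0 + 0 + 0 + 0.1295 + 0.1295 + 0.111 + 0.175 + 0.175 + 0.15
 = 0.87

0.87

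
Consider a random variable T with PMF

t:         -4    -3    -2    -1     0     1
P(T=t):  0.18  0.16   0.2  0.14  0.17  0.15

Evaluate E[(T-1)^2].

9.59

E[(T-1)^2] = Σ (t-1)^2·P(T=t)
 = 25·0.18 + 16·0.16 + 9·0.2 + 4·0.14 + 1·0.17 + 0·0.15
 = 4.5 + 2.56 + 1.8 + 0.56 + 0.17 + 0
 = 9.59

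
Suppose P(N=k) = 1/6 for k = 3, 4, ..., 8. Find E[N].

5.5

E[N] = Σ n·P(N=n)
 = 3·1/6 + 4·1/6 + 5·1/6 + 6·1/6 + 7·1/6 + 8·1/6
 = 1/2 + 2/3 + 5/6 + 1 + 7/6 + 4/3
 = 11/2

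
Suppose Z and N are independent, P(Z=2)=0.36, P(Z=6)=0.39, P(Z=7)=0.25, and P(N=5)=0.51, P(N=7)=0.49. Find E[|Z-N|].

E[|Z-N|] = Σ_z Σ_n |z-n| · P(Z=z)P(N=n)
 = 3·0.1836 + 5·0.1764 + 1·0.1989 + 1·0.1911 + 2·0.1275 + 0·0.1225
 = 0.5508 + 0.882 + 0.1989 + 0.1911 + 0.255 + 0
 = 2.0778

2.0778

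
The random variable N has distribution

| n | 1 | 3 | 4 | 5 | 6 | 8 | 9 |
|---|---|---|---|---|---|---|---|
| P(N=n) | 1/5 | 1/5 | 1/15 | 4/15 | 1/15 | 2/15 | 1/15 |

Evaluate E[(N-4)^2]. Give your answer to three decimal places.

E[(N-4)^2] = Σ (n-4)^2·P(N=n)
 = 9·1/5 + 1·1/5 + 0·1/15 + 1·4/15 + 4·1/15 + 16·2/15 + 25·1/15
 = 9/5 + 1/5 + 0 + 4/15 + 4/15 + 32/15 + 5/3
 = 19/3

6.333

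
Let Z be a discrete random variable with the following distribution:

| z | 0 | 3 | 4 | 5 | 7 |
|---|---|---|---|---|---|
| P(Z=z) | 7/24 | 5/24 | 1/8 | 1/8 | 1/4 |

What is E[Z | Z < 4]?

P(Z < 4) = 7/24 + 5/24 = 1/2.
E[Z | Z < 4] = [0·7/24 + 3·5/24] / (1/2)
 = 5/8 / (1/2)
 = 5/4

1.25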